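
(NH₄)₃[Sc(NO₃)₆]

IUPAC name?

ammonium hexanitratoscandate(III)

The 3 ammonium counter-ions carry a total charge of +3, so each complex ion is 3−.
Ligand charges: 6×nitrato (-1 each); total -6. So Sc + (-6) = 3−, giving Sc = +3.
The complex ion is anionic, so scandium takes the -ate form scandate(III).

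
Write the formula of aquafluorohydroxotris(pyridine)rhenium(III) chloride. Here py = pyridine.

[ReF(H2O)(OH)(py)3]Cl

Ligands: 1 hydroxo (OH, -1), 3 pyridine (py, neutral), 1 fluoro (F, -1), 1 aqua (H2O, neutral). Ligand charge sum = -2.
With Re in oxidation state +3, the complex ion is [Re...]^1+.
Charge balance with chloride (-1) requires 1 complex ion per 1 chloride.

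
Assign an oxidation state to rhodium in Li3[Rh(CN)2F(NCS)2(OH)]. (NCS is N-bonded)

+3

3 lithium outside the brackets (+1 each) → the complex ion is 3−.
Ligand charges: 1×F = -1; 2×NCS = -2; 1×OH = -1; 2×CN = -2; sum -6.
Rh + (-6) = 3− ⇒ Rh is +3.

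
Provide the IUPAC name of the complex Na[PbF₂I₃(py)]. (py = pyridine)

The 1 sodium counter-ion carries a total charge of +1, so each complex ion is 1−.
Ligand charges: 3×iodo (-1 each), 2×fluoro (-1 each), 1×pyridine (neutral); total -5. So Pb + (-5) = 1−, giving Pb = +4.
Ligands are named alphabetically: fluoro before iodo before pyridine.
The complex ion is anionic, so lead takes the -ate form plumbate(IV).

sodium difluorotriiodo(pyridine)plumbate(IV)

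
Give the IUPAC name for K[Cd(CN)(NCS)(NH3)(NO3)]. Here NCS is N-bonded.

potassium amminecyanoisothiocyanatonitratocadmate(II)

The 1 potassium counter-ion carries a total charge of +1, so each complex ion is 1−.
Ligand charges: 1×nitrato (-1 each), 1×ammine (neutral), 1×cyano (-1 each), 1×isothiocyanato (-1 each); total -3. So Cd + (-3) = 1−, giving Cd = +2.
The complex ion is anionic, so cadmium takes the -ate form cadmate(II).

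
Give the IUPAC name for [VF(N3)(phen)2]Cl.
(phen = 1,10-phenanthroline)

azidofluorobis(1,10-phenanthroline)vanadium(III) chloride

The 1 chloride counter-ion carries a total charge of -1, so each complex ion is 1+.
Ligand charges: 2×1,10-phenanthroline (neutral), 1×azido (-1 each), 1×fluoro (-1 each); total -2. So V + (-2) = 1+, giving V = +3.
Ligands are named alphabetically: azido before fluoro before phenanthroline.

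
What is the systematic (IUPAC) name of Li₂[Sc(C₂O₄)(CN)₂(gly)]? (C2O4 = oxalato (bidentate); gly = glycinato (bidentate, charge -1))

lithium dicyano(glycinato)oxalatoscandate(III)

The 2 lithium counter-ions carry a total charge of +2, so each complex ion is 2−.
Ligand charges: 1×oxalato (-2 each), 1×glycinato (-1 each), 2×cyano (-1 each); total -5. So Sc + (-5) = 2−, giving Sc = +3.
Ligands are named alphabetically: cyano before glycinato before oxalato.
The complex ion is anionic, so scandium takes the -ate form scandate(III).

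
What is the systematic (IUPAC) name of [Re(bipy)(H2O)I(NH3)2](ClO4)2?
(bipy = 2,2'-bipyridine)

diammineaqua(2,2'-bipyridine)iodorhenium(III) perchlorate

The 2 perchlorate counter-ions carry a total charge of -2, so each complex ion is 2+.
Ligand charges: 1×iodo (-1 each), 1×aqua (neutral), 2×ammine (neutral), 1×2,2'-bipyridine (neutral); total -1. So Re + (-1) = 2+, giving Re = +3.
Ligands are named alphabetically: ammine before aqua before bipyridine before iodo.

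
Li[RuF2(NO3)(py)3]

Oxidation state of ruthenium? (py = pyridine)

1 lithium outside the brackets (+1 each) → the complex ion is 1−.
Ligand charges: 2×F = -2; 1×NO3 = -1; 3×py neutral; sum -3.
Ru + (-3) = 1− ⇒ Ru is +2.

+2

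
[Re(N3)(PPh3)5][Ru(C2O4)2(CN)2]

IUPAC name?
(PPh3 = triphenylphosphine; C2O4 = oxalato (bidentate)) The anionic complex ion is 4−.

The complex anion is given as 4−; its ligand charges sum to -6, so Ru = +2.
A 1:1 salt means the cation carries the equal and opposite charge, 4+.
Cation: ligand charges sum to -1; for the ion to be 4+, Re = +5.

azidopentakis(triphenylphosphine)rhenium(V) dicyanodioxalatoruthenate(II)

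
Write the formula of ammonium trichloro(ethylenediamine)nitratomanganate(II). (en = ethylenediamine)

(NH4)2[MnCl3(en)(NO3)]

Ligands: 1 ethylenediamine (en, neutral), 1 nitrato (NO3, -1), 3 chloro (Cl, -1). Ligand charge sum = -4.
With Mn in oxidation state +2, the complex ion is [Mn...]^2−.
Charge balance with ammonium (+1) requires 1 complex ion per 2 ammonium.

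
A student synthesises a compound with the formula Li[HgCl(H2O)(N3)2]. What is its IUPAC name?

The 1 lithium counter-ion carries a total charge of +1, so each complex ion is 1−.
Ligand charges: 1×aqua (neutral), 1×chloro (-1 each), 2×azido (-1 each); total -3. So Hg + (-3) = 1−, giving Hg = +2.
Ligands are named alphabetically: aqua before azido before chloro.
The complex ion is anionic, so mercury takes the -ate form mercurate(II).

lithium aquadiazidochloromercurate(II)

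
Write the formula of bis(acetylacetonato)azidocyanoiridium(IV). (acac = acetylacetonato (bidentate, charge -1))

[Ir(acac)2(CN)(N3)]

Ligands: 2 acetylacetonato (acac, -1), 1 azido (N3, -1), 1 cyano (CN, -1). Ligand charge sum = -4.
With Ir in oxidation state +4, the complex ion is [Ir...].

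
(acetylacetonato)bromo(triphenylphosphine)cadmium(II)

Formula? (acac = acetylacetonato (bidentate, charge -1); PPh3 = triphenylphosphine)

[Cd(acac)Br(PPh3)]

Ligands: 1 acetylacetonato (acac, -1), 1 triphenylphosphine (PPh3, neutral), 1 bromo (Br, -1). Ligand charge sum = -2.
With Cd in oxidation state +2, the complex ion is [Cd...].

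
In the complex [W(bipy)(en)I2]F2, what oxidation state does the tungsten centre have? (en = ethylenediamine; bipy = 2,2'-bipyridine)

+4

2 fluoride outside the brackets (-1 each) → the complex ion is 2+.
Ligand charges: 1×en neutral; 1×bipy neutral; 2×I = -2; sum -2.
W + (-2) = 2+ ⇒ W is +4.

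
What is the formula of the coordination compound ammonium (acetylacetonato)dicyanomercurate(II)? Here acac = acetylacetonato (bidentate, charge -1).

NH4[Hg(acac)(CN)2]

Ligands: 2 cyano (CN, -1), 1 acetylacetonato (acac, -1). Ligand charge sum = -3.
With Hg in oxidation state +2, the complex ion is [Hg...]^1−.
Charge balance with ammonium (+1) requires 1 complex ion per 1 ammonium.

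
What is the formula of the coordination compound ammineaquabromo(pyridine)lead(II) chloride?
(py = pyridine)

Ligands: 1 aqua (H2O, neutral), 1 bromo (Br, -1), 1 ammine (NH3, neutral), 1 pyridine (py, neutral). Ligand charge sum = -1.
With Pb in oxidation state +2, the complex ion is [Pb...]^1+.
Charge balance with chloride (-1) requires 1 complex ion per 1 chloride.

[PbBr(H2O)(NH3)(py)]Cl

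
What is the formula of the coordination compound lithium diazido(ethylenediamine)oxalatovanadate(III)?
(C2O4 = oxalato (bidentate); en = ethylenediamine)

Li[V(C2O4)(en)(N3)2]

Ligands: 2 azido (N3, -1), 1 oxalato (C2O4, -2), 1 ethylenediamine (en, neutral). Ligand charge sum = -4.
With V in oxidation state +3, the complex ion is [V...]^1−.
Charge balance with lithium (+1) requires 1 complex ion per 1 lithium.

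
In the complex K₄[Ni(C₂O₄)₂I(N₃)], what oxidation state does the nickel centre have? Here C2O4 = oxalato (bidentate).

+2

4 potassium outside the brackets (+1 each) → the complex ion is 4−.
Ligand charges: 2×C2O4 = -4; 1×N3 = -1; 1×I = -1; sum -6.
Ni + (-6) = 4− ⇒ Ni is +2.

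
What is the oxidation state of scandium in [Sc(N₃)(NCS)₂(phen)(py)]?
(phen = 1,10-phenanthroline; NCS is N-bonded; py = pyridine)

+3

No counter-ion: the bracketed complex is neutral.
Ligand charges: 1×phen neutral; 1×N3 = -1; 2×NCS = -2; 1×py neutral; sum -3.
Sc + (-3) = 0 ⇒ Sc is +3.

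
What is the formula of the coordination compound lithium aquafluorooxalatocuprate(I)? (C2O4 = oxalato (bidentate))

Li2[Cu(C2O4)F(H2O)]

Ligands: 1 oxalato (C2O4, -2), 1 aqua (H2O, neutral), 1 fluoro (F, -1). Ligand charge sum = -3.
With Cu in oxidation state +1, the complex ion is [Cu...]^2−.
Charge balance with lithium (+1) requires 1 complex ion per 2 lithium.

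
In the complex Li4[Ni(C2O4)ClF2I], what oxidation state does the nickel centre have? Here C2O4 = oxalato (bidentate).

4 lithium outside the brackets (+1 each) → the complex ion is 4−.
Ligand charges: 1×I = -1; 2×F = -2; 1×C2O4 = -2; 1×Cl = -1; sum -6.
Ni + (-6) = 4− ⇒ Ni is +2.

+2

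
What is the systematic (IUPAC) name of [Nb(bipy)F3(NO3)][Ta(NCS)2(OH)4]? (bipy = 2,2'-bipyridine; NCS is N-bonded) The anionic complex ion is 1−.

Both ions are complex: the cation is named first with the plain metal name, the anion second with the -ate form; each ion's ligands are alphabetised independently.
The complex anion is given as 1−; its ligand charges sum to -6, so Ta = +5.
A 1:1 salt means the cation carries the equal and opposite charge, 1+.
Cation: ligand charges sum to -4; for the ion to be 1+, Nb = +5.

(2,2'-bipyridine)trifluoronitratoniobium(V) tetrahydroxodiisothiocyanatotantalate(V)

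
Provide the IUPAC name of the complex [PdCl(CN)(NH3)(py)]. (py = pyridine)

There is no counter-ion, so the complex is neutral overall.
Ligand charges: 1×ammine (neutral), 1×chloro (-1 each), 1×pyridine (neutral), 1×cyano (-1 each); total -2. So Pd + (-2) = 0, giving Pd = +2.
Ligands are named alphabetically: ammine before chloro before cyano before pyridine.

amminechlorocyano(pyridine)palladium(II)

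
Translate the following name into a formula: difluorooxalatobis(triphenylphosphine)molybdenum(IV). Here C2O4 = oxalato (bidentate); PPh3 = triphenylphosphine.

Ligands: 1 oxalato (C2O4, -2), 2 triphenylphosphine (PPh3, neutral), 2 fluoro (F, -1). Ligand charge sum = -4.
With Mo in oxidation state +4, the complex ion is [Mo...].

[Mo(C2O4)F2(PPh3)2]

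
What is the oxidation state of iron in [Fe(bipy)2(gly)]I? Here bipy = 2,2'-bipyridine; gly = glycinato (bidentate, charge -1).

+2

1 iodide outside the brackets (-1 each) → the complex ion is 1+.
Ligand charges: 2×bipy neutral; 1×gly = -1; sum -1.
Fe + (-1) = 1+ ⇒ Fe is +2.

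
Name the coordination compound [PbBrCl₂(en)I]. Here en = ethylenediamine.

bromodichloro(ethylenediamine)iodolead(IV)

There is no counter-ion, so the complex is neutral overall.
Ligand charges: 2×chloro (-1 each), 1×bromo (-1 each), 1×ethylenediamine (neutral), 1×iodo (-1 each); total -4. So Pb + (-4) = 0, giving Pb = +4.
Ligands are named alphabetically: bromo before chloro before ethylenediamine before iodo.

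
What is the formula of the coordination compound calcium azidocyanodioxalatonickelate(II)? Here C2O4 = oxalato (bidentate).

Ca2[Ni(C2O4)2(CN)(N3)]

Ligands: 1 azido (N3, -1), 2 oxalato (C2O4, -2), 1 cyano (CN, -1). Ligand charge sum = -6.
With Ni in oxidation state +2, the complex ion is [Ni...]^4−.
Charge balance with calcium (+2) requires 1 complex ion per 2 calcium.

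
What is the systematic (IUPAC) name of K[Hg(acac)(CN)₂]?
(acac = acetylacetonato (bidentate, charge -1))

The 1 potassium counter-ion carries a total charge of +1, so each complex ion is 1−.
Ligand charges: 2×cyano (-1 each), 1×acetylacetonato (-1 each); total -3. So Hg + (-3) = 1−, giving Hg = +2.
The complex ion is anionic, so mercury takes the -ate form mercurate(II).

potassium (acetylacetonato)dicyanomercurate(II)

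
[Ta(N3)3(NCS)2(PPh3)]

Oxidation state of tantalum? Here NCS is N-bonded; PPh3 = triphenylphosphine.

No counter-ion: the bracketed complex is neutral.
Ligand charges: 2×NCS = -2; 1×PPh3 neutral; 3×N3 = -3; sum -5.
Ta + (-5) = 0 ⇒ Ta is +5.

+5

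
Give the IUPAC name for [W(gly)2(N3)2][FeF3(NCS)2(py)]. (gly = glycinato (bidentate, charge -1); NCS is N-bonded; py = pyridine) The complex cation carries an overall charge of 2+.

diazidobis(glycinato)tungsten(VI) trifluorodiisothiocyanato(pyridine)ferrate(III)

Both ions are complex: the cation is named first with the plain metal name, the anion second with the -ate form; each ion's ligands are alphabetised independently.
The complex cation is given as 2+; its ligand charges sum to -4, so W = +6.
A 1:1 salt means the anion carries the equal and opposite charge, 2−.
Anion: ligand charges sum to -5; for the ion to be 2−, Fe = +3.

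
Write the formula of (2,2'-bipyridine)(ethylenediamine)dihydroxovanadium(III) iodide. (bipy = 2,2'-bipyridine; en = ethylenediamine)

Ligands: 1 2,2'-bipyridine (bipy, neutral), 1 ethylenediamine (en, neutral), 2 hydroxo (OH, -1). Ligand charge sum = -2.
Charge balance with iodide (-1) requires 1 complex ion per 1 iodide.

[V(bipy)(en)(OH)2]I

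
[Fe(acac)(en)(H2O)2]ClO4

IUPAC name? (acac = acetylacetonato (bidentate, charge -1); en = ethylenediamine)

(acetylacetonato)diaqua(ethylenediamine)iron(II) perchlorate

The 1 perchlorate counter-ion carries a total charge of -1, so each complex ion is 1+.
Ligand charges: 2×aqua (neutral), 1×acetylacetonato (-1 each), 1×ethylenediamine (neutral); total -1. So Fe + (-1) = 1+, giving Fe = +2.
Ligands are named alphabetically: acetylacetonato before aqua before ethylenediamine.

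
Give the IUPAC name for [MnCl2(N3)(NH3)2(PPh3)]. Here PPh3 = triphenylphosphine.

There is no counter-ion, so the complex is neutral overall.
Ligand charges: 1×azido (-1 each), 2×ammine (neutral), 1×triphenylphosphine (neutral), 2×chloro (-1 each); total -3. So Mn + (-3) = 0, giving Mn = +3.
Ligands are named alphabetically: ammine before azido before chloro before triphenylphosphine.

diammineazidodichloro(triphenylphosphine)manganese(III)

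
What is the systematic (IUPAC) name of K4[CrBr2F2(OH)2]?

potassium dibromodifluorodihydroxochromate(II)

The 4 potassium counter-ions carry a total charge of +4, so each complex ion is 4−.
Ligand charges: 2×bromo (-1 each), 2×fluoro (-1 each), 2×hydroxo (-1 each); total -6. So Cr + (-6) = 4−, giving Cr = +2.
Ligands are named alphabetically: bromo before fluoro before hydroxo.
The complex ion is anionic, so chromium takes the -ate form chromate(II).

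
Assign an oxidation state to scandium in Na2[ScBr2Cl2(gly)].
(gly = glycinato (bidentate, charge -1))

+3

2 sodium outside the brackets (+1 each) → the complex ion is 2−.
Ligand charges: 2×Cl = -2; 2×Br = -2; 1×gly = -1; sum -5.
Sc + (-5) = 2− ⇒ Sc is +3.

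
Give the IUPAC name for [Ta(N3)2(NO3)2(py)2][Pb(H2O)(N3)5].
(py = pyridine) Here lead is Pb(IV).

Pb is given as +4; the anion's ligand charges sum to -5, so the complex anion is 1−.
A 1:1 salt means the cation carries the equal and opposite charge, 1+.
Cation: ligand charges sum to -4; for the ion to be 1+, Ta = +5.

diazidodinitratobis(pyridine)tantalum(V) aquapentaazidoplumbate(IV)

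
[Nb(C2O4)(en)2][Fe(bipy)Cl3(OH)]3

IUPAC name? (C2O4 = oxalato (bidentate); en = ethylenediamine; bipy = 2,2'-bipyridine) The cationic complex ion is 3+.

bis(ethylenediamine)oxalatoniobium(V) (2,2'-bipyridine)trichlorohydroxoferrate(III)

Both ions are complex: the cation is named first with the plain metal name, the anion second with the -ate form; each ion's ligands are alphabetised independently.
The complex cation is given as 3+; its ligand charges sum to -2, so Nb = +5.
With 3 anions per cation, each anion must be 3/3 = 1−.
Anion: ligand charges sum to -4; for the ion to be 1−, Fe = +3.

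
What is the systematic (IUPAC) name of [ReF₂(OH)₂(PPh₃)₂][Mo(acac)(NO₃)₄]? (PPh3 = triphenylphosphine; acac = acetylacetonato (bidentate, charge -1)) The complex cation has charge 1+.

Both ions are complex: the cation is named first with the plain metal name, the anion second with the -ate form; each ion's ligands are alphabetised independently.
The complex cation is given as 1+; its ligand charges sum to -4, so Re = +5.
A 1:1 salt means the anion carries the equal and opposite charge, 1−.
Anion: ligand charges sum to -5; for the ion to be 1−, Mo = +4.

difluorodihydroxobis(triphenylphosphine)rhenium(V) (acetylacetonato)tetranitratomolybdate(IV)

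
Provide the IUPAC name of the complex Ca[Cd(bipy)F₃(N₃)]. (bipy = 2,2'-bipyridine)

calcium azido(2,2'-bipyridine)trifluorocadmate(II)

The 1 calcium counter-ion carries a total charge of +2, so each complex ion is 2−.
Ligand charges: 3×fluoro (-1 each), 1×azido (-1 each), 1×2,2'-bipyridine (neutral); total -4. So Cd + (-4) = 2−, giving Cd = +2.
The complex ion is anionic, so cadmium takes the -ate form cadmate(II).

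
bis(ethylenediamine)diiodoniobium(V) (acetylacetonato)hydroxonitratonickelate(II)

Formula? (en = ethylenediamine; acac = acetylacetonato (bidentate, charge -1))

[Nb(en)2I2][Ni(acac)(NO3)(OH)]3

Cation [Nb…]: ligand charges -2, Nb(V) ⇒ ion charge 3+.
Anion [Ni…]: ligand charges -3, Ni(II) ⇒ ion charge 1−.
One 3+ cation requires 3 of the 1− anion.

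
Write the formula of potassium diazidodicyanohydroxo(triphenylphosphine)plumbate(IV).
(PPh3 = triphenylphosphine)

Ligands: 2 azido (N3, -1), 2 cyano (CN, -1), 1 hydroxo (OH, -1), 1 triphenylphosphine (PPh3, neutral). Ligand charge sum = -5.
With Pb in oxidation state +4, the complex ion is [Pb...]^1−.
Charge balance with potassium (+1) requires 1 complex ion per 1 potassium.

K[Pb(CN)2(N3)2(OH)(PPh3)]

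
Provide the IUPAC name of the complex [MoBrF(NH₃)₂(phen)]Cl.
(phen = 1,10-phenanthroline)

diamminebromofluoro(1,10-phenanthroline)molybdenum(III) chloride

The 1 chloride counter-ion carries a total charge of -1, so each complex ion is 1+.
Ligand charges: 2×ammine (neutral), 1×1,10-phenanthroline (neutral), 1×bromo (-1 each), 1×fluoro (-1 each); total -2. So Mo + (-2) = 1+, giving Mo = +3.
Ligands are named alphabetically: ammine before bromo before fluoro before phenanthroline.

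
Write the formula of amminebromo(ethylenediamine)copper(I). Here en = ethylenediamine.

Ligands: 1 bromo (Br, -1), 1 ethylenediamine (en, neutral), 1 ammine (NH3, neutral). Ligand charge sum = -1.
With Cu in oxidation state +1, the complex ion is [Cu...].

[CuBr(en)(NH3)]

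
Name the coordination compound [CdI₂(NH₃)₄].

There is no counter-ion, so the complex is neutral overall.
Ligand charges: 2×iodo (-1 each), 4×ammine (neutral); total -2. So Cd + (-2) = 0, giving Cd = +2.
Ligands are named alphabetically: ammine before iodo.

tetraamminediiodocadmium(II)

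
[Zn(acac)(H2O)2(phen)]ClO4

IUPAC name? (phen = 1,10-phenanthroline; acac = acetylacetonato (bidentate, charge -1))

(acetylacetonato)diaqua(1,10-phenanthroline)zinc(II) perchlorate

The 1 perchlorate counter-ion carries a total charge of -1, so each complex ion is 1+.
Ligand charges: 2×aqua (neutral), 1×1,10-phenanthroline (neutral), 1×acetylacetonato (-1 each); total -1. So Zn + (-1) = 1+, giving Zn = +2.
Ligands are named alphabetically: acetylacetonato before aqua before phenanthroline.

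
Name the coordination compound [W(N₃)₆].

There is no counter-ion, so the complex is neutral overall.
Ligand charges: 6×azido (-1 each); total -6. So W + (-6) = 0, giving W = +6.

hexaazidotungsten(VI)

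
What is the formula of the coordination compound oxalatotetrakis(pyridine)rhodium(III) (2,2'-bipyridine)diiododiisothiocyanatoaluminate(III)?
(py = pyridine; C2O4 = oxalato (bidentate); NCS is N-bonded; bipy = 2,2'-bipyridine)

Cation [Rh…]: ligand charges -2, Rh(III) ⇒ ion charge 1+.
Anion [Al…]: ligand charges -4, Al(III) ⇒ ion charge 1−.

[Rh(C2O4)(py)4][Al(bipy)I2(NCS)2]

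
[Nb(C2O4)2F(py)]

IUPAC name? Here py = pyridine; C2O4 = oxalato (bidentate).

There is no counter-ion, so the complex is neutral overall.
Ligand charges: 1×fluoro (-1 each), 1×pyridine (neutral), 2×oxalato (-2 each); total -5. So Nb + (-5) = 0, giving Nb = +5.
Ligands are named alphabetically: fluoro before oxalato before pyridine.

fluorodioxalato(pyridine)niobium(V)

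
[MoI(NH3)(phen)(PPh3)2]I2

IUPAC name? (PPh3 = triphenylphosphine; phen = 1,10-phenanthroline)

ammineiodo(1,10-phenanthroline)bis(triphenylphosphine)molybdenum(III) iodide

The 2 iodide counter-ions carry a total charge of -2, so each complex ion is 2+.
Ligand charges: 2×triphenylphosphine (neutral), 1×iodo (-1 each), 1×ammine (neutral), 1×1,10-phenanthroline (neutral); total -1. So Mo + (-1) = 2+, giving Mo = +3.
Ligands are named alphabetically: ammine before iodo before phenanthroline before triphenylphosphine.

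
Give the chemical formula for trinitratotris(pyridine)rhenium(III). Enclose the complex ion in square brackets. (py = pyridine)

Ligands: 3 nitrato (NO3, -1), 3 pyridine (py, neutral). Ligand charge sum = -3.
With Re in oxidation state +3, the complex ion is [Re...].

[Re(NO3)3(py)3]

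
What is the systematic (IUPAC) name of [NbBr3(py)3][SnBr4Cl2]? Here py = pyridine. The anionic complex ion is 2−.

Both ions are complex: the cation is named first with the plain metal name, the anion second with the -ate form; each ion's ligands are alphabetised independently.
The complex anion is given as 2−; its ligand charges sum to -6, so Sn = +4.
A 1:1 salt means the cation carries the equal and opposite charge, 2+.
Cation: ligand charges sum to -3; for the ion to be 2+, Nb = +5.

tribromotris(pyridine)niobium(V) tetrabromodichlorostannate(IV)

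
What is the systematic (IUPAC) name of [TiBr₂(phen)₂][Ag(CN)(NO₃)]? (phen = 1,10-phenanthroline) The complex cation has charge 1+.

The complex cation is given as 1+; its ligand charges sum to -2, so Ti = +3.
A 1:1 salt means the anion carries the equal and opposite charge, 1−.
Anion: ligand charges sum to -2; for the ion to be 1−, Ag = +1.

dibromobis(1,10-phenanthroline)titanium(III) cyanonitratoargentate(I)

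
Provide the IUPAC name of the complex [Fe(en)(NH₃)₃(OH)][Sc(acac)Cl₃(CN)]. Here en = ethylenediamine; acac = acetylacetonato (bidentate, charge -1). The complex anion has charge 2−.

triammine(ethylenediamine)hydroxoiron(III) (acetylacetonato)trichlorocyanoscandate(III)

The complex anion is given as 2−; its ligand charges sum to -5, so Sc = +3.
A 1:1 salt means the cation carries the equal and opposite charge, 2+.
Cation: ligand charges sum to -1; for the ion to be 2+, Fe = +3.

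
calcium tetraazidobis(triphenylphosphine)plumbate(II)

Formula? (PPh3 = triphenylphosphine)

Ca[Pb(N3)4(PPh3)2]

Ligands: 2 triphenylphosphine (PPh3, neutral), 4 azido (N3, -1). Ligand charge sum = -4.
With Pb in oxidation state +2, the complex ion is [Pb...]^2−.
Charge balance with calcium (+2) requires 1 complex ion per 1 calcium.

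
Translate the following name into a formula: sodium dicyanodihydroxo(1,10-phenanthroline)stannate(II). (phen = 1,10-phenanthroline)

Na2[Sn(CN)2(OH)2(phen)]

Ligands: 2 cyano (CN, -1), 1 1,10-phenanthroline (phen, neutral), 2 hydroxo (OH, -1). Ligand charge sum = -4.
With Sn in oxidation state +2, the complex ion is [Sn...]^2−.
Charge balance with sodium (+1) requires 1 complex ion per 2 sodium.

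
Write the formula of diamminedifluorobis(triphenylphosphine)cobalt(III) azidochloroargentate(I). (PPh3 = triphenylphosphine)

[CoF2(NH3)2(PPh3)2][AgCl(N3)]

Cation [Co…]: ligand charges -2, Co(III) ⇒ ion charge 1+.
Anion [Ag…]: ligand charges -2, Ag(I) ⇒ ion charge 1−.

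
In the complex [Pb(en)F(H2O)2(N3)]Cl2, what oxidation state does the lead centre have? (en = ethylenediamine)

+4

2 chloride outside the brackets (-1 each) → the complex ion is 2+.
Ligand charges: 1×N3 = -1; 2×H2O neutral; 1×F = -1; 1×en neutral; sum -2.
Pb + (-2) = 2+ ⇒ Pb is +4.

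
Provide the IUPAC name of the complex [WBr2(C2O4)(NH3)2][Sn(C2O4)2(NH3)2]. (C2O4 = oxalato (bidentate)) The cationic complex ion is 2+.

Both ions are complex: the cation is named first with the plain metal name, the anion second with the -ate form; each ion's ligands are alphabetised independently.
The complex cation is given as 2+; its ligand charges sum to -4, so W = +6.
A 1:1 salt means the anion carries the equal and opposite charge, 2−.
Anion: ligand charges sum to -4; for the ion to be 2−, Sn = +2.

diamminedibromooxalatotungsten(VI) diamminedioxalatostannate(II)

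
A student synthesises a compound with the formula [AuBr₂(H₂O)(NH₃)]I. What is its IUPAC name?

ammineaquadibromogold(III) iodide

The 1 iodide counter-ion carries a total charge of -1, so each complex ion is 1+.
Ligand charges: 2×bromo (-1 each), 1×ammine (neutral), 1×aqua (neutral); total -2. So Au + (-2) = 1+, giving Au = +3.
Ligands are named alphabetically: ammine before aqua before bromo.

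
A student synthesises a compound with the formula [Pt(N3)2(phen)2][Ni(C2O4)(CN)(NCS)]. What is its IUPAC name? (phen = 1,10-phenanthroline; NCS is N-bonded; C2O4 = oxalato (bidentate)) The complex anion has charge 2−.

diazidobis(1,10-phenanthroline)platinum(IV) cyanoisothiocyanatooxalatonickelate(II)

The complex anion is given as 2−; its ligand charges sum to -4, so Ni = +2.
A 1:1 salt means the cation carries the equal and opposite charge, 2+.
Cation: ligand charges sum to -2; for the ion to be 2+, Pt = +4.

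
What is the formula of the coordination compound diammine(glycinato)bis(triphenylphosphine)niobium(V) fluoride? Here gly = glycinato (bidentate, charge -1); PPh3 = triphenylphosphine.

[Nb(gly)(NH3)2(PPh3)2]F4

Ligands: 1 glycinato (gly, -1), 2 triphenylphosphine (PPh3, neutral), 2 ammine (NH3, neutral). Ligand charge sum = -1.
Charge balance with fluoride (-1) requires 1 complex ion per 4 fluoride.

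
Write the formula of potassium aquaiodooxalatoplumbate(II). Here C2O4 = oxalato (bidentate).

Ligands: 1 oxalato (C2O4, -2), 1 iodo (I, -1), 1 aqua (H2O, neutral). Ligand charge sum = -3.
With Pb in oxidation state +2, the complex ion is [Pb...]^1−.
Charge balance with potassium (+1) requires 1 complex ion per 1 potassium.

K[Pb(C2O4)(H2O)I]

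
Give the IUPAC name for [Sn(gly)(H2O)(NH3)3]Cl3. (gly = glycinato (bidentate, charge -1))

The 3 chloride counter-ions carry a total charge of -3, so each complex ion is 3+.
Ligand charges: 1×aqua (neutral), 3×ammine (neutral), 1×glycinato (-1 each); total -1. So Sn + (-1) = 3+, giving Sn = +4.
Ligands are named alphabetically: ammine before aqua before glycinato.

triammineaqua(glycinato)tin(IV) chloride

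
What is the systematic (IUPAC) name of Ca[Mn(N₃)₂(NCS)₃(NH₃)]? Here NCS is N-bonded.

The 1 calcium counter-ion carries a total charge of +2, so each complex ion is 2−.
Ligand charges: 1×ammine (neutral), 3×isothiocyanato (-1 each), 2×azido (-1 each); total -5. So Mn + (-5) = 2−, giving Mn = +3.
Ligands are named alphabetically: ammine before azido before isothiocyanato.
The complex ion is anionic, so manganese takes the -ate form manganate(III).

calcium amminediazidotriisothiocyanatomanganate(III)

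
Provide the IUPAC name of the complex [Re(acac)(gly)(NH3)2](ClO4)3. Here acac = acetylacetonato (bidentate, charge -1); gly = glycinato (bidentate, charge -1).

(acetylacetonato)diammine(glycinato)rhenium(V) perchlorate

The 3 perchlorate counter-ions carry a total charge of -3, so each complex ion is 3+.
Ligand charges: 1×acetylacetonato (-1 each), 1×glycinato (-1 each), 2×ammine (neutral); total -2. So Re + (-2) = 3+, giving Re = +5.
Ligands are named alphabetically: acetylacetonato before ammine before glycinato.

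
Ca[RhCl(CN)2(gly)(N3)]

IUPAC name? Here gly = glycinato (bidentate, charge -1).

The 1 calcium counter-ion carries a total charge of +2, so each complex ion is 2−.
Ligand charges: 1×azido (-1 each), 2×cyano (-1 each), 1×glycinato (-1 each), 1×chloro (-1 each); total -5. So Rh + (-5) = 2−, giving Rh = +3.
The complex ion is anionic, so rhodium takes the -ate form rhodate(III).

calcium azidochlorodicyano(glycinato)rhodate(III)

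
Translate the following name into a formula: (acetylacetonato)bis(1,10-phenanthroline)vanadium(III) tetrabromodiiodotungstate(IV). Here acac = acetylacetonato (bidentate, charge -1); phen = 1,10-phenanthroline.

Cation [V…]: ligand charges -1, V(III) ⇒ ion charge 2+.
Anion [W…]: ligand charges -6, W(IV) ⇒ ion charge 2−.
One 2+ cation balances one 2− anion.

[V(acac)(phen)2][WBr4I2]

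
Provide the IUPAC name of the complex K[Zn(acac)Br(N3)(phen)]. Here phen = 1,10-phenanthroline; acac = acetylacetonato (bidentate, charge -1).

The 1 potassium counter-ion carries a total charge of +1, so each complex ion is 1−.
Ligand charges: 1×azido (-1 each), 1×1,10-phenanthroline (neutral), 1×bromo (-1 each), 1×acetylacetonato (-1 each); total -3. So Zn + (-3) = 1−, giving Zn = +2.
Ligands are named alphabetically: acetylacetonato before azido before bromo before phenanthroline.
The complex ion is anionic, so zinc takes the -ate form zincate(II).

potassium (acetylacetonato)azidobromo(1,10-phenanthroline)zincate(II)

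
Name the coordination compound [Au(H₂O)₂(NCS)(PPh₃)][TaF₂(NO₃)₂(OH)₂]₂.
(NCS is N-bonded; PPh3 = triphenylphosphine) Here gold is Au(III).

diaquaisothiocyanato(triphenylphosphine)gold(III) difluorodihydroxodinitratotantalate(V)

Au is given as +3; the cation's ligand charges sum to -1, so the complex cation is 2+.
With 2 anions per cation, each anion must be 2/2 = 1−.
Anion: ligand charges sum to -6; for the ion to be 1−, Ta = +5.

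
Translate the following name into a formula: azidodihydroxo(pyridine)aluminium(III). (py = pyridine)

[Al(N3)(OH)2(py)]

Ligands: 2 hydroxo (OH, -1), 1 pyridine (py, neutral), 1 azido (N3, -1). Ligand charge sum = -3.
With Al in oxidation state +3, the complex ion is [Al...].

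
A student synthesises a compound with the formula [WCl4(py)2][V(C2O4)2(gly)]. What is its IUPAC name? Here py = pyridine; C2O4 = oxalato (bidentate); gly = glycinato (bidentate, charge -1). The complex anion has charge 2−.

The complex anion is given as 2−; its ligand charges sum to -5, so V = +3.
A 1:1 salt means the cation carries the equal and opposite charge, 2+.
Cation: ligand charges sum to -4; for the ion to be 2+, W = +6.

tetrachlorobis(pyridine)tungsten(VI) (glycinato)dioxalatovanadate(III)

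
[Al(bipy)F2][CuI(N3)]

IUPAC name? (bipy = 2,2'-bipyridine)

(2,2'-bipyridine)difluoroaluminium(III) azidoiodocuprate(I)

Aluminium is always +3 in its complexes; the cation's ligand charges sum to -2, so the complex cation is 1+.
A 1:1 salt means the anion carries the equal and opposite charge, 1−.
Anion: ligand charges sum to -2; for the ion to be 1−, Cu = +1.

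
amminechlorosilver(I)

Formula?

Ligands: 1 ammine (NH3, neutral), 1 chloro (Cl, -1). Ligand charge sum = -1.
With Ag in oxidation state +1, the complex ion is [Ag...].

[AgCl(NH3)]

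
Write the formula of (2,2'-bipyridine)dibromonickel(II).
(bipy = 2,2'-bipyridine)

Ligands: 2 bromo (Br, -1), 1 2,2'-bipyridine (bipy, neutral). Ligand charge sum = -2.
With Ni in oxidation state +2, the complex ion is [Ni...].

[Ni(bipy)Br2]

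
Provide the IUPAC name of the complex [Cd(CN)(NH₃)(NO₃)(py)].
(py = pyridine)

amminecyanonitrato(pyridine)cadmium(II)

There is no counter-ion, so the complex is neutral overall.
Ligand charges: 1×cyano (-1 each), 1×pyridine (neutral), 1×nitrato (-1 each), 1×ammine (neutral); total -2. So Cd + (-2) = 0, giving Cd = +2.
Ligands are named alphabetically: ammine before cyano before nitrato before pyridine.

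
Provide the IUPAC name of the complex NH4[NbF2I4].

ammonium difluorotetraiodoniobate(V)

The 1 ammonium counter-ion carries a total charge of +1, so each complex ion is 1−.
Ligand charges: 2×fluoro (-1 each), 4×iodo (-1 each); total -6. So Nb + (-6) = 1−, giving Nb = +5.
The complex ion is anionic, so niobium takes the -ate form niobate(V).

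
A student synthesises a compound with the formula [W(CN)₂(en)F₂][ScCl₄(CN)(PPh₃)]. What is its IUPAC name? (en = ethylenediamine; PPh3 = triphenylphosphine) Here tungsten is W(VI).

Both ions are complex: the cation is named first with the plain metal name, the anion second with the -ate form; each ion's ligands are alphabetised independently.
W is given as +6; the cation's ligand charges sum to -4, so the complex cation is 2+.
A 1:1 salt means the anion carries the equal and opposite charge, 2−.
Anion: ligand charges sum to -5; for the ion to be 2−, Sc = +3.

dicyano(ethylenediamine)difluorotungsten(VI) tetrachlorocyano(triphenylphosphine)scandate(III)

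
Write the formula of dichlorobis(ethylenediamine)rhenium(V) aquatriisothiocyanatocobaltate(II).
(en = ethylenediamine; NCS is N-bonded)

Cation [Re…]: ligand charges -2, Re(V) ⇒ ion charge 3+.
Anion [Co…]: ligand charges -3, Co(II) ⇒ ion charge 1−.
One 3+ cation requires 3 of the 1− anion.

[ReCl2(en)2][Co(H2O)(NCS)3]3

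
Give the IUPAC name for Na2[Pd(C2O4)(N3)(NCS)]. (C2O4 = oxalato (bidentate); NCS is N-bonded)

sodium azidoisothiocyanatooxalatopalladate(II)

The 2 sodium counter-ions carry a total charge of +2, so each complex ion is 2−.
Ligand charges: 1×oxalato (-2 each), 1×isothiocyanato (-1 each), 1×azido (-1 each); total -4. So Pd + (-4) = 2−, giving Pd = +2.
Ligands are named alphabetically: azido before isothiocyanato before oxalato.
The complex ion is anionic, so palladium takes the -ate form palladate(II).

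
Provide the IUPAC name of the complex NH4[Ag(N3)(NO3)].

ammonium azidonitratoargentate(I)

The 1 ammonium counter-ion carries a total charge of +1, so each complex ion is 1−.
Ligand charges: 1×azido (-1 each), 1×nitrato (-1 each); total -2. So Ag + (-2) = 1−, giving Ag = +1.
Ligands are named alphabetically: azido before nitrato.
The complex ion is anionic, so silver takes the -ate form argentate(I).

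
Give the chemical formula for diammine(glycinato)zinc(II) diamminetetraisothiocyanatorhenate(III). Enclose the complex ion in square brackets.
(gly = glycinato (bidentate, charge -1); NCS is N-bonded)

Cation [Zn…]: ligand charges -1, Zn(II) ⇒ ion charge 1+.
Anion [Re…]: ligand charges -4, Re(III) ⇒ ion charge 1−.
One 1+ cation balances one 1− anion.

[Zn(gly)(NH3)2][Re(NCS)4(NH3)2]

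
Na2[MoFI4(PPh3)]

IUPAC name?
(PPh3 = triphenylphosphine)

sodium fluorotetraiodo(triphenylphosphine)molybdate(III)

The 2 sodium counter-ions carry a total charge of +2, so each complex ion is 2−.
Ligand charges: 1×fluoro (-1 each), 4×iodo (-1 each), 1×triphenylphosphine (neutral); total -5. So Mo + (-5) = 2−, giving Mo = +3.
Ligands are named alphabetically: fluoro before iodo before triphenylphosphine.
The complex ion is anionic, so molybdenum takes the -ate form molybdate(III).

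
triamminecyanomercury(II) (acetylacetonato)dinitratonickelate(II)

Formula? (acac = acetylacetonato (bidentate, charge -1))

[Hg(CN)(NH3)3][Ni(acac)(NO3)2]

Cation [Hg…]: ligand charges -1, Hg(II) ⇒ ion charge 1+.
Anion [Ni…]: ligand charges -3, Ni(II) ⇒ ion charge 1−.
One 1+ cation balances one 1− anion.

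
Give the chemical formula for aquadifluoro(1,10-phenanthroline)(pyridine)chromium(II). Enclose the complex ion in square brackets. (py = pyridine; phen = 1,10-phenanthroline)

[CrF2(H2O)(phen)(py)]

Ligands: 1 pyridine (py, neutral), 2 fluoro (F, -1), 1 aqua (H2O, neutral), 1 1,10-phenanthroline (phen, neutral). Ligand charge sum = -2.
With Cr in oxidation state +2, the complex ion is [Cr...].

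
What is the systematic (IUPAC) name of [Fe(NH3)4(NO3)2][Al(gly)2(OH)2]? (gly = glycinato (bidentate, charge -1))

tetraamminedinitratoiron(III) bis(glycinato)dihydroxoaluminate(III)

Aluminium is always +3 in its complexes; the anion's ligand charges sum to -4, so the complex anion is 1−.
A 1:1 salt means the cation carries the equal and opposite charge, 1+.
Cation: ligand charges sum to -2; for the ion to be 1+, Fe = +3.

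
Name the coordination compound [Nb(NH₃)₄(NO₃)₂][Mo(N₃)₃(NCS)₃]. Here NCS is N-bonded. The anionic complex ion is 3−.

The complex anion is given as 3−; its ligand charges sum to -6, so Mo = +3.
A 1:1 salt means the cation carries the equal and opposite charge, 3+.
Cation: ligand charges sum to -2; for the ion to be 3+, Nb = +5.

tetraamminedinitratoniobium(V) triazidotriisothiocyanatomolybdate(III)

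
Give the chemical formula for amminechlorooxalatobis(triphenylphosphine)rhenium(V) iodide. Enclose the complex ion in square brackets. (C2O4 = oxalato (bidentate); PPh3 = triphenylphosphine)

Ligands: 1 ammine (NH3, neutral), 1 chloro (Cl, -1), 1 oxalato (C2O4, -2), 2 triphenylphosphine (PPh3, neutral). Ligand charge sum = -3.
With Re in oxidation state +5, the complex ion is [Re...]^2+.
Charge balance with iodide (-1) requires 1 complex ion per 2 iodide.

[Re(C2O4)Cl(NH3)(PPh3)2]I2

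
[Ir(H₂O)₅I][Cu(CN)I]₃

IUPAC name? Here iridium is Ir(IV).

Both ions are complex: the cation is named first with the plain metal name, the anion second with the -ate form; each ion's ligands are alphabetised independently.
Ir is given as +4; the cation's ligand charges sum to -1, so the complex cation is 3+.
With 3 anions per cation, each anion must be 3/3 = 1−.
Anion: ligand charges sum to -2; for the ion to be 1−, Cu = +1.

pentaaquaiodoiridium(IV) cyanoiodocuprate(I)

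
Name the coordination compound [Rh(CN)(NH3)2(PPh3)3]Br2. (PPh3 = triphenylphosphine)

The 2 bromide counter-ions carry a total charge of -2, so each complex ion is 2+.
Ligand charges: 3×triphenylphosphine (neutral), 2×ammine (neutral), 1×cyano (-1 each); total -1. So Rh + (-1) = 2+, giving Rh = +3.
Ligands are named alphabetically: ammine before cyano before triphenylphosphine.

diamminecyanotris(triphenylphosphine)rhodium(III) bromide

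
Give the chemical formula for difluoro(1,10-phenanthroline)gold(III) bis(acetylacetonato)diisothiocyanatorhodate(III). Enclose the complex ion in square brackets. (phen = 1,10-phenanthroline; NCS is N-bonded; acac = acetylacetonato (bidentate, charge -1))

Cation [Au…]: ligand charges -2, Au(III) ⇒ ion charge 1+.
Anion [Rh…]: ligand charges -4, Rh(III) ⇒ ion charge 1−.
One 1+ cation balances one 1− anion.

[AuF2(phen)][Rh(acac)2(NCS)2]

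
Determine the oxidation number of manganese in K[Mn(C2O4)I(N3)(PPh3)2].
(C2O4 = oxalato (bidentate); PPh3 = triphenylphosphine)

+3

1 potassium outside the brackets (+1 each) → the complex ion is 1−.
Ligand charges: 1×C2O4 = -2; 2×PPh3 neutral; 1×N3 = -1; 1×I = -1; sum -4.
Mn + (-4) = 1− ⇒ Mn is +3.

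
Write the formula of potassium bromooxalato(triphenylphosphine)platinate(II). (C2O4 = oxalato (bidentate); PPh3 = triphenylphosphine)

Ligands: 1 oxalato (C2O4, -2), 1 triphenylphosphine (PPh3, neutral), 1 bromo (Br, -1). Ligand charge sum = -3.
With Pt in oxidation state +2, the complex ion is [Pt...]^1−.
Charge balance with potassium (+1) requires 1 complex ion per 1 potassium.

K[PtBr(C2O4)(PPh3)]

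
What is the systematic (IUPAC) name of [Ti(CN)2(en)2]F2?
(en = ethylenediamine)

dicyanobis(ethylenediamine)titanium(IV) fluoride

The 2 fluoride counter-ions carry a total charge of -2, so each complex ion is 2+.
Ligand charges: 2×ethylenediamine (neutral), 2×cyano (-1 each); total -2. So Ti + (-2) = 2+, giving Ti = +4.
Ligands are named alphabetically: cyano before ethylenediamine.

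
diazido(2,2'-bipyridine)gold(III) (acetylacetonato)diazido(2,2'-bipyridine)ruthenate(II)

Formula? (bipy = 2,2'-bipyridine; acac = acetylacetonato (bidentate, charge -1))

[Au(bipy)(N3)2][Ru(acac)(bipy)(N3)2]

Cation [Au…]: ligand charges -2, Au(III) ⇒ ion charge 1+.
Anion [Ru…]: ligand charges -3, Ru(II) ⇒ ion charge 1−.
One 1+ cation balances one 1− anion.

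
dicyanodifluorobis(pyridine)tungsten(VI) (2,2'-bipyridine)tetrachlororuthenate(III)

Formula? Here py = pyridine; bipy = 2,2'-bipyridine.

Cation [W…]: ligand charges -4, W(VI) ⇒ ion charge 2+.
Anion [Ru…]: ligand charges -4, Ru(III) ⇒ ion charge 1−.
One 2+ cation requires 2 of the 1− anion.

[W(CN)2F2(py)2][Ru(bipy)Cl4]2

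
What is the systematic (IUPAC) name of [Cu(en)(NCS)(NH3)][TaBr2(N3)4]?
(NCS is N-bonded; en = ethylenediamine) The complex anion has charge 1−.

The complex anion is given as 1−; its ligand charges sum to -6, so Ta = +5.
A 1:1 salt means the cation carries the equal and opposite charge, 1+.
Cation: ligand charges sum to -1; for the ion to be 1+, Cu = +2.

ammine(ethylenediamine)isothiocyanatocopper(II) tetraazidodibromotantalate(V)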